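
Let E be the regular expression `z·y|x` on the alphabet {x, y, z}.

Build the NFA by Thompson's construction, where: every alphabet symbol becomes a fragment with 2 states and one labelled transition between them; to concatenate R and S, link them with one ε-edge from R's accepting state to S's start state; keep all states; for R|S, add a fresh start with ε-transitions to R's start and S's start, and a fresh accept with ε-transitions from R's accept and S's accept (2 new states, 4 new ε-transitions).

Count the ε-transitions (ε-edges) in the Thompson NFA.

Building bottom-up:
Each of the 3 symbol leaves contributes 0 ε-transitions.
  z·y : 1 ε-transition
  z·y|x : 5 ε-transitions

5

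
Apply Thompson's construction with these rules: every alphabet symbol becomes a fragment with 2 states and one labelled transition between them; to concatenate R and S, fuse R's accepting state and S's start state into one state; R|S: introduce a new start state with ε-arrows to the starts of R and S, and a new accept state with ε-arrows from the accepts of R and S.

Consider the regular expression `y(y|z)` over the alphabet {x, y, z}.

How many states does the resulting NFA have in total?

7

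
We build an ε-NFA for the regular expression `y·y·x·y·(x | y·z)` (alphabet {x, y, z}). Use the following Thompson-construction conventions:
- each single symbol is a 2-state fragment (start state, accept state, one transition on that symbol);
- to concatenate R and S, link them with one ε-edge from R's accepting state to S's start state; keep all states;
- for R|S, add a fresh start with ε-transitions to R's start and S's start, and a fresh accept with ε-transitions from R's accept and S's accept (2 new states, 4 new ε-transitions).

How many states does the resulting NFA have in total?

16

Building bottom-up:
Each of the 7 symbol leaves contributes a 2-state fragment.
  y·z — 4 states
  x | y·z — 8 states
  y·y·x·y·(x | y·z) — 16 states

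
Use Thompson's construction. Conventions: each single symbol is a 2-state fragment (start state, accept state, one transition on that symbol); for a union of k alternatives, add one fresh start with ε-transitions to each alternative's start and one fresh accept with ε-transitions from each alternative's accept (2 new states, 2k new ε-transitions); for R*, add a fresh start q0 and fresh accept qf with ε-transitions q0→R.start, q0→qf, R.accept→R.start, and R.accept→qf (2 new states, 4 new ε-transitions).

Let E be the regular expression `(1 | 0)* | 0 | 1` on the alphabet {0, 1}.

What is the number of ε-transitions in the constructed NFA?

By structural recursion:
Each of the 4 symbol leaves contributes 0 ε-transitions.
  1 | 0 → 4 ε-transitions
  (1 | 0)* → 8 ε-transitions
  (1 | 0)* | 0 | 1 → 14 ε-transitions

14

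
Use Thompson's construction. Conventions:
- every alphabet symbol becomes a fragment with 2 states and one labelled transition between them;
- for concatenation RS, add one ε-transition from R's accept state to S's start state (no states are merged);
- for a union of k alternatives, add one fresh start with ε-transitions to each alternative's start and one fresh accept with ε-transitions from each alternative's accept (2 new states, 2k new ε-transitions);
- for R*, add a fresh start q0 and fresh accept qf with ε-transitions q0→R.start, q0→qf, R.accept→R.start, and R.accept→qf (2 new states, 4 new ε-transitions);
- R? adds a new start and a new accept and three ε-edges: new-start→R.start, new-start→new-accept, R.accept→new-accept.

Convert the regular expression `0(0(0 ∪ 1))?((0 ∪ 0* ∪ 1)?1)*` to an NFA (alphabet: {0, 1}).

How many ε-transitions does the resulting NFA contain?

28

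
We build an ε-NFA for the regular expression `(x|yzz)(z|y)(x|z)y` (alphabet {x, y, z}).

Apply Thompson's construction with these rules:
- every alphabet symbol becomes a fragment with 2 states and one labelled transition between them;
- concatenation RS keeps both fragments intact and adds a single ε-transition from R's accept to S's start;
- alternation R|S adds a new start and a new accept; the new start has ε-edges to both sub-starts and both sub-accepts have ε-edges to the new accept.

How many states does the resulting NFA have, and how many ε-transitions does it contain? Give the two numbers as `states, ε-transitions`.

24, 17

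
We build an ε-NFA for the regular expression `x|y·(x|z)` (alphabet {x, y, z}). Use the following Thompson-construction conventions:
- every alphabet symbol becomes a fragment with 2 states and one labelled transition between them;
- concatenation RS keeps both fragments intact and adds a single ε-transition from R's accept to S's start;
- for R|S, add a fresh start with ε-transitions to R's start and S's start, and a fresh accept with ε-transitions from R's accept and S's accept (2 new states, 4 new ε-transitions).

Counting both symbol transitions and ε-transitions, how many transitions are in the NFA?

13

Per subexpression:
Each of the 4 symbol leaves contributes 1 transition (1 symbol, 0 ε).
  x|z = 6 transitions (2 symbol, 4 ε)
  y·(x|z) = 8 transitions (3 symbol, 5 ε)
  x|y·(x|z) = 13 transitions (4 symbol, 9 ε)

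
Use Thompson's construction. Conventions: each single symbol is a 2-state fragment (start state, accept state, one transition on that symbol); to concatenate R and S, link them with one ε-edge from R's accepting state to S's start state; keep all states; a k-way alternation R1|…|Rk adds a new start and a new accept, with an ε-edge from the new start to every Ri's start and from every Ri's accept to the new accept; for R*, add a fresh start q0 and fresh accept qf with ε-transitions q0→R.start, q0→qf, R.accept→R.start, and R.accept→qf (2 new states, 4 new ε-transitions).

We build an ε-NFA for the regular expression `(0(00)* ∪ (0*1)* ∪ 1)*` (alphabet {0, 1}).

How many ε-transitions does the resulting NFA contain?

Building bottom-up:
Each of the 6 symbol leaves contributes 0 ε-transitions.
  00 — 1 ε-transition
  (00)* — 5 ε-transitions
  0(00)* — 6 ε-transitions
  0* — 4 ε-transitions
  0*1 — 5 ε-transitions
  (0*1)* — 9 ε-transitions
  0(00)* ∪ (0*1)* ∪ 1 — 21 ε-transitions
  (0(00)* ∪ (0*1)* ∪ 1)* — 25 ε-transitions

25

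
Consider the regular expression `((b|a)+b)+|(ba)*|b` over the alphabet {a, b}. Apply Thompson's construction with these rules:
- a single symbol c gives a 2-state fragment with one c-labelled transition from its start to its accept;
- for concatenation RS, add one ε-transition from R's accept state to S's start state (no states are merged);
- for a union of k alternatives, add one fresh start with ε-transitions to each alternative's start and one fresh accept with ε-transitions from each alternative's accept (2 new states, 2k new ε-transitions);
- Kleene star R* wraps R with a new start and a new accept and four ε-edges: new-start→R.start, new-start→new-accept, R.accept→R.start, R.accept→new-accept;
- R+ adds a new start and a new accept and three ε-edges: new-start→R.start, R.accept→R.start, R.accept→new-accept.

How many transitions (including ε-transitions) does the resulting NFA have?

Bottom-up over the parse tree:
Each of the 6 symbol leaves contributes 1 transition (1 symbol, 0 ε).
  b|a = 6 transitions (2 symbol, 4 ε)
  (b|a)+ = 9 transitions (2 symbol, 7 ε)
  (b|a)+b = 11 transitions (3 symbol, 8 ε)
  ((b|a)+b)+ = 14 transitions (3 symbol, 11 ε)
  ba = 3 transitions (2 symbol, 1 ε)
  (ba)* = 7 transitions (2 symbol, 5 ε)
  ((b|a)+b)+|(ba)*|b = 28 transitions (6 symbol, 22 ε)

28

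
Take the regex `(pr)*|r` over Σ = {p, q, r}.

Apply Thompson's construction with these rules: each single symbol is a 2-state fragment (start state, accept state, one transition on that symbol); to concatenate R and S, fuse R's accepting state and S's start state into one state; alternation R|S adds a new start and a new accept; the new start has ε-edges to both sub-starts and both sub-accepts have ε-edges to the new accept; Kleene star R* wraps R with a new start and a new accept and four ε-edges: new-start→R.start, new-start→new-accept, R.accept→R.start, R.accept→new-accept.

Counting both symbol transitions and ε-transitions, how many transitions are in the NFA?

Bottom-up over the parse tree:
Each of the 3 symbol leaves contributes 1 transition (1 symbol, 0 ε).
  pr = 2 transitions (2 symbol, 0 ε)
  (pr)* = 6 transitions (2 symbol, 4 ε)
  (pr)*|r = 11 transitions (3 symbol, 8 ε)

11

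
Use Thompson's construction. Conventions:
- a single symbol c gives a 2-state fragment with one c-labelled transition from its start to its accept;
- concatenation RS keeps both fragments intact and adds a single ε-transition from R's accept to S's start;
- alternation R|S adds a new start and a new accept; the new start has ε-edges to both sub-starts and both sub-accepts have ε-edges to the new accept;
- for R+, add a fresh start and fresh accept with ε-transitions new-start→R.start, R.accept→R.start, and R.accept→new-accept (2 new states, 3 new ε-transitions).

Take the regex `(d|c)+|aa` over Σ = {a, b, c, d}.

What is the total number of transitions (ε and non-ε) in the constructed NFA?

16

Recursing over subexpressions:
Each of the 4 symbol leaves contributes 1 transition (1 symbol, 0 ε).
  d|c — 6 transitions (2 symbol, 4 ε)
  (d|c)+ — 9 transitions (2 symbol, 7 ε)
  aa — 3 transitions (2 symbol, 1 ε)
  (d|c)+|aa — 16 transitions (4 symbol, 12 ε)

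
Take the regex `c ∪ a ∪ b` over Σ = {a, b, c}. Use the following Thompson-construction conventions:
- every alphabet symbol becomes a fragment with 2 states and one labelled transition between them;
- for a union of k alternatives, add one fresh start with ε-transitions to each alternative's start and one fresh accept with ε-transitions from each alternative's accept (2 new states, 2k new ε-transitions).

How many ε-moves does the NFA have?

Building bottom-up:
Each of the 3 symbol leaves contributes 0 ε-transitions.
  c ∪ a ∪ b — 6 ε-transitions

6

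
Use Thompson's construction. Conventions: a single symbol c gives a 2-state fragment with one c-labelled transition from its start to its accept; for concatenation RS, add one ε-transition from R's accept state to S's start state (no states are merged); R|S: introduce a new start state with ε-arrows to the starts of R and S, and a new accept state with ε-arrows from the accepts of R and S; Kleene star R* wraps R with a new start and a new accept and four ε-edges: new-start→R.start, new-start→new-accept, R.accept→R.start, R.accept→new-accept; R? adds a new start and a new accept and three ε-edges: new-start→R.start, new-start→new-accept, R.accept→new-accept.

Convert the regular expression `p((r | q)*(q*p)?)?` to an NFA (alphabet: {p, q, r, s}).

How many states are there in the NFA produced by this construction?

Bottom-up over the parse tree:
Each of the 5 symbol leaves contributes a 2-state fragment.
  r | q → 6 states
  (r | q)* → 8 states
  q* → 4 states
  q*p → 6 states
  (q*p)? → 8 states
  (r | q)*(q*p)? → 16 states
  ((r | q)*(q*p)?)? → 18 states
  p((r | q)*(q*p)?)? → 20 states

20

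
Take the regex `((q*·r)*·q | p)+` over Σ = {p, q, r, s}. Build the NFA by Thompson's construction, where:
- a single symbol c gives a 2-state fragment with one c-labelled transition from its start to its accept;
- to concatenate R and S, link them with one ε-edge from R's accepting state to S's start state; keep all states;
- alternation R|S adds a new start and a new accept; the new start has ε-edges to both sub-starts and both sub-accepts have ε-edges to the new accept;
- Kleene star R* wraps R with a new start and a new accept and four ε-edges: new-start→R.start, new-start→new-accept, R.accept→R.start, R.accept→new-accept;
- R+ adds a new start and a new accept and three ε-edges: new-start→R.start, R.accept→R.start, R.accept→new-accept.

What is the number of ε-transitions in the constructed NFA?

Per subexpression:
Each of the 4 symbol leaves contributes 0 ε-transitions.
  q* : 4 ε-transitions
  q*·r : 5 ε-transitions
  (q*·r)* : 9 ε-transitions
  (q*·r)*·q : 10 ε-transitions
  (q*·r)*·q | p : 14 ε-transitions
  ((q*·r)*·q | p)+ : 17 ε-transitions

17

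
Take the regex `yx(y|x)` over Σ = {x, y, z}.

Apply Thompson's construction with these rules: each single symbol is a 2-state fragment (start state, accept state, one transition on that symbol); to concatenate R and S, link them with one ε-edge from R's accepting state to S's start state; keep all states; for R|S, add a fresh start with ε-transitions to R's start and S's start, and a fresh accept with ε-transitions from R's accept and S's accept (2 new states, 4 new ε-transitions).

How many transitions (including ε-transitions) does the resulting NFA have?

Bottom-up over the parse tree:
Each of the 4 symbol leaves contributes 1 transition (1 symbol, 0 ε).
  y|x = 6 transitions (2 symbol, 4 ε)
  yx(y|x) = 10 transitions (4 symbol, 6 ε)

10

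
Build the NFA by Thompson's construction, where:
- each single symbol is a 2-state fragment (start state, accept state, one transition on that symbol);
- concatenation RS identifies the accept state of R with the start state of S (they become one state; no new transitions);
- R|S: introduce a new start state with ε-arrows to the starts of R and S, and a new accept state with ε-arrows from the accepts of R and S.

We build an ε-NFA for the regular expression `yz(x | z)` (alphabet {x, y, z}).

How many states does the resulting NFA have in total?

By structural recursion:
Each of the 4 symbol leaves contributes a 2-state fragment.
  x | z — 6 states
  yz(x | z) — 8 states

8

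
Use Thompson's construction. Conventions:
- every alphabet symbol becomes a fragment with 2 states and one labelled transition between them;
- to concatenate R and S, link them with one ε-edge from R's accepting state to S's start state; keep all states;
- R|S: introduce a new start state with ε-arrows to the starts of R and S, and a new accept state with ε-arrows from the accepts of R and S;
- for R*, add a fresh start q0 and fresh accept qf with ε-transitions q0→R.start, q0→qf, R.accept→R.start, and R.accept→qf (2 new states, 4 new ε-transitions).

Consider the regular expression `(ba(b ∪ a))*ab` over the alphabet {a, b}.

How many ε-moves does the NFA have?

Recursing over subexpressions:
Each of the 6 symbol leaves contributes 0 ε-transitions.
  b ∪ a — 4 ε-transitions
  ba(b ∪ a) — 6 ε-transitions
  (ba(b ∪ a))* — 10 ε-transitions
  (ba(b ∪ a))*ab — 12 ε-transitions

12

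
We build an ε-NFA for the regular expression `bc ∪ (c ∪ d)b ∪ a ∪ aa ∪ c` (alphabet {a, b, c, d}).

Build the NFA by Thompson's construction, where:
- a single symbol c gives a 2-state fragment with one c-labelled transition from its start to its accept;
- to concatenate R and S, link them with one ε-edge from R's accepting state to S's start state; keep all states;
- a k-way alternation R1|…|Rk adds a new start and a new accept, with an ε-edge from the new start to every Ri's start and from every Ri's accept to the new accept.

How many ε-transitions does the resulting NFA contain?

Recursing over subexpressions:
Each of the 9 symbol leaves contributes 0 ε-transitions.
  bc = 1 ε-transition
  c ∪ d = 4 ε-transitions
  (c ∪ d)b = 5 ε-transitions
  aa = 1 ε-transition
  bc ∪ (c ∪ d)b ∪ a ∪ aa ∪ c = 17 ε-transitions

17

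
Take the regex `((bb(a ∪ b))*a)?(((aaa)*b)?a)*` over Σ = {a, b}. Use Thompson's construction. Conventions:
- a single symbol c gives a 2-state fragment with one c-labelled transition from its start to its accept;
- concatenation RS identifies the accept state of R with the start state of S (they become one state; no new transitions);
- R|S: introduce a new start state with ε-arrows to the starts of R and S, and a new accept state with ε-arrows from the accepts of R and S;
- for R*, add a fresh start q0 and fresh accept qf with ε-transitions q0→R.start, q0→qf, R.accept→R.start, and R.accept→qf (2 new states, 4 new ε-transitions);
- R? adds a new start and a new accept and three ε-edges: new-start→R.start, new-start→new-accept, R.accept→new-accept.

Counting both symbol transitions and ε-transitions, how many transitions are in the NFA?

32

Bottom-up over the parse tree:
Each of the 10 symbol leaves contributes 1 transition (1 symbol, 0 ε).
  a ∪ b = 6 transitions (2 symbol, 4 ε)
  bb(a ∪ b) = 8 transitions (4 symbol, 4 ε)
  (bb(a ∪ b))* = 12 transitions (4 symbol, 8 ε)
  (bb(a ∪ b))*a = 13 transitions (5 symbol, 8 ε)
  ((bb(a ∪ b))*a)? = 16 transitions (5 symbol, 11 ε)
  aaa = 3 transitions (3 symbol, 0 ε)
  (aaa)* = 7 transitions (3 symbol, 4 ε)
  (aaa)*b = 8 transitions (4 symbol, 4 ε)
  ((aaa)*b)? = 11 transitions (4 symbol, 7 ε)
  ((aaa)*b)?a = 12 transitions (5 symbol, 7 ε)
  (((aaa)*b)?a)* = 16 transitions (5 symbol, 11 ε)
  ((bb(a ∪ b))*a)?(((aaa)*b)?a)* = 32 transitions (10 symbol, 22 ε)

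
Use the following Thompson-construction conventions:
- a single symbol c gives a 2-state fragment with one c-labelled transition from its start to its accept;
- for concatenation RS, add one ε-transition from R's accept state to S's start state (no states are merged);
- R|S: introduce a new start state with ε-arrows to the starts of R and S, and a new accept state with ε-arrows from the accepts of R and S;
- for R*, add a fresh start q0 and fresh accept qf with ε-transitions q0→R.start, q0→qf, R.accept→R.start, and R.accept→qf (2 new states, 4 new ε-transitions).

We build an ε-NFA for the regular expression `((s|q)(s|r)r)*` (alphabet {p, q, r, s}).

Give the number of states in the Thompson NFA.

Per subexpression:
Each of the 5 symbol leaves contributes a 2-state fragment.
  s|q = 6 states
  s|r = 6 states
  (s|q)(s|r)r = 14 states
  ((s|q)(s|r)r)* = 16 states

16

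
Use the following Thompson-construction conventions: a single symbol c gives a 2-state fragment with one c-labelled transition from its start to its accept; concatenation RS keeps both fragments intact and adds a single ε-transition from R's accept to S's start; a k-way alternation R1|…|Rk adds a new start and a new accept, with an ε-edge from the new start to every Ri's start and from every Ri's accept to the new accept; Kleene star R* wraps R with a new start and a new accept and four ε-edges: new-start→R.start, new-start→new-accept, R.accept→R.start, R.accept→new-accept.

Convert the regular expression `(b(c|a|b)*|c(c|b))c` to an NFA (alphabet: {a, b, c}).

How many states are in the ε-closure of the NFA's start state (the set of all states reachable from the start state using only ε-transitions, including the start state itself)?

3

Let C(F) = |ε-closure(F.start)| within fragment F, and note whether F accepts ε. Symbol fragments have C = 1 and do not accept ε. Then:
  c|a|b — C = 1 + 1 + 1 + 1 = 4 (the new accept is not ε-reachable since no branch accepts ε)
  (c|a|b)* — the star's fresh start ε-reaches both the body's start and the fresh accept: C = 2 + 4 = 6
  b(c|a|b)* — same as the first factor's closure: C = 1
  c|b — C = 1 + 1 + 1 = 3 (the new accept is not ε-reachable since no branch accepts ε)
  c(c|b) — same as the first factor's closure: C = 1
  b(c|a|b)*|c(c|b) — C = 1 + 1 + 1 = 3 (the new accept is not ε-reachable since no branch accepts ε)
  (b(c|a|b)*|c(c|b))c — C equals the left operand's closure size = 3 (its accept is not ε-reachable, so the closure stops there)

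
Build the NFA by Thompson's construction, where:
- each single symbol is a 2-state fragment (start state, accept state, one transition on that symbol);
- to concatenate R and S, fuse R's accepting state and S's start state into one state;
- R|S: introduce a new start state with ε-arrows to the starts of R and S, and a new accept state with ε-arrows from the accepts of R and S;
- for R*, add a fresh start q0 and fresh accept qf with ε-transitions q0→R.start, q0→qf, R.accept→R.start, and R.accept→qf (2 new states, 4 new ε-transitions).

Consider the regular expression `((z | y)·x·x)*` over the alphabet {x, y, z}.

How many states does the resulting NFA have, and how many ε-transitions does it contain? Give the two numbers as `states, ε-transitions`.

10, 8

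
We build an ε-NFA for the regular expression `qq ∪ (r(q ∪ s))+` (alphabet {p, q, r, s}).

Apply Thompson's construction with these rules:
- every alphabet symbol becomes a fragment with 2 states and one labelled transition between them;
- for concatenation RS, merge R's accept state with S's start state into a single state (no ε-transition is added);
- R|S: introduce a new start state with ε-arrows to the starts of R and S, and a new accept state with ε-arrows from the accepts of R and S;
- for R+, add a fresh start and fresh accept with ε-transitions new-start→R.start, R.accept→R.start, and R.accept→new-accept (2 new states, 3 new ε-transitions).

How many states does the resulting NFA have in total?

14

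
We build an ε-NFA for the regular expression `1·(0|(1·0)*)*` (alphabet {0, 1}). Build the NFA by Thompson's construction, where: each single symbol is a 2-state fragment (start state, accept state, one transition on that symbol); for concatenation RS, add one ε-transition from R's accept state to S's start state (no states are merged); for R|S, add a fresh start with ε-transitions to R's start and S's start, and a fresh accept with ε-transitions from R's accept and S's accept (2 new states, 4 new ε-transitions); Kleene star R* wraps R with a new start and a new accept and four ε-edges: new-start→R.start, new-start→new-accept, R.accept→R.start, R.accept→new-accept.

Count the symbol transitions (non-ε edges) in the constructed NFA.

Per subexpression:
Each of the 4 symbol leaves contributes exactly 1 symbol transition.
  1·0 : 2 symbol transitions
  (1·0)* : 2 symbol transitions
  0|(1·0)* : 3 symbol transitions
  (0|(1·0)*)* : 3 symbol transitions
  1·(0|(1·0)*)* : 4 symbol transitions

4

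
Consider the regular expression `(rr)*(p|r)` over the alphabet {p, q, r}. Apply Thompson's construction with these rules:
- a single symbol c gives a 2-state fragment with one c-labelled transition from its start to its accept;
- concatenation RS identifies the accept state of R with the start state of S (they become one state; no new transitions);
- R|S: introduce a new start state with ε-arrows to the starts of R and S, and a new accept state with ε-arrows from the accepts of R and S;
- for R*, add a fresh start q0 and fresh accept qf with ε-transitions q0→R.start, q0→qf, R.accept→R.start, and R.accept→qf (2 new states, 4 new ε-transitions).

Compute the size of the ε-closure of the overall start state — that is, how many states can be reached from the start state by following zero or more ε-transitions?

5

Let C(F) = |ε-closure(F.start)| within fragment F, and note whether F accepts ε. Symbol fragments have C = 1 and do not accept ε. Then:
  rr → C equals the left operand's closure size = 1 (its accept is not ε-reachable, so the closure stops there)
  (rr)* → new start has ε-edges to the inner start and to the new accept, so C = 2 + 1 = 3
  p|r → C = 1 + 1 + 1 = 3 (the new accept is not ε-reachable since no branch accepts ε)
  (rr)*(p|r) → C = 3 + (3−1) = 5 (closure spills across the concat boundary because the left factor accepts ε)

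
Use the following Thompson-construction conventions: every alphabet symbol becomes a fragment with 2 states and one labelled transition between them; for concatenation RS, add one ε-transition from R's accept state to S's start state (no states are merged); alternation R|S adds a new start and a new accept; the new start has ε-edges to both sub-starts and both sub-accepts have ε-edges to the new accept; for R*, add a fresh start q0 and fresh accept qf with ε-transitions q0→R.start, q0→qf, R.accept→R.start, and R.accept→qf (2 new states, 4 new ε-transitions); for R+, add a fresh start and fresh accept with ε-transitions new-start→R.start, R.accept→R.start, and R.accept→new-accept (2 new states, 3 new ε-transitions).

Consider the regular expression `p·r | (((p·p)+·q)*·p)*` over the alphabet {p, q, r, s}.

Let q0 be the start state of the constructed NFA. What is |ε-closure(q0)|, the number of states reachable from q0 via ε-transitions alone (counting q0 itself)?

10

Work bottom-up. For each fragment F, track |ε-closure(F.start)| and whether F's accept lies in that closure (i.e. whether F accepts ε). A single-symbol fragment has closure size 1 and does not accept ε.
  p·r → same as the first factor's closure: C = 1
  p·p → same as the first factor's closure: C = 1
  (p·p)+ → new start ε-reaches only the body's start; the new accept needs a symbol first: C = 1 + 1 = 2
  (p·p)+·q → same as the first factor's closure: C = 2
  ((p·p)+·q)* → the star's fresh start ε-reaches both the body's start and the fresh accept: C = 2 + 2 = 4
  ((p·p)+·q)*·p → C = 4 + 1 = 5 (closure spills across the concat boundary because the left factor accepts ε)
  (((p·p)+·q)*·p)* → new start has ε-edges to the inner start and to the new accept, so C = 2 + 5 = 7
  p·r | (((p·p)+·q)*·p)* → new start ε-reaches every alternative's start; at least one alternative accepts ε, so the union's new accept is reached too: C = 1 + 1 + 7 + 1 = 10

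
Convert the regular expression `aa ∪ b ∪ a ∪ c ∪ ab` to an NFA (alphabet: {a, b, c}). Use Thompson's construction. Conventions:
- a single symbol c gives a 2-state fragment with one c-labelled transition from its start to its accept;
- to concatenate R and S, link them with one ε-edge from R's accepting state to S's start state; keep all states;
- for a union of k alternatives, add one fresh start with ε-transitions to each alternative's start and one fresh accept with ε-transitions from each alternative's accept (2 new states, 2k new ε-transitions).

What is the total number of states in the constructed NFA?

16

By structural recursion:
Each of the 7 symbol leaves contributes a 2-state fragment.
  aa → 4 states
  ab → 4 states
  aa ∪ b ∪ a ∪ c ∪ ab → 16 states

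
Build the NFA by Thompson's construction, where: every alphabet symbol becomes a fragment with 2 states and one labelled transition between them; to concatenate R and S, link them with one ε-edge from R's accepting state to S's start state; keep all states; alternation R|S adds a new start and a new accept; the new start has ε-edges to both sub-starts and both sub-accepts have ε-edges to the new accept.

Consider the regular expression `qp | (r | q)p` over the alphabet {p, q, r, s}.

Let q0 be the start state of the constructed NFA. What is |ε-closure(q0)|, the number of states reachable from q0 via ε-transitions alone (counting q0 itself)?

Work bottom-up. For each fragment F, track |ε-closure(F.start)| and whether F's accept lies in that closure (i.e. whether F accepts ε). A single-symbol fragment has closure size 1 and does not accept ε.
  qp — same as the first factor's closure: C = 1
  r | q — new start ε-reaches every alternative's start; none of them accept ε, so the new accept is not reached: C = 1 + 1 + 1 = 3
  (r | q)p — C equals the left operand's closure size = 3 (its accept is not ε-reachable, so the closure stops there)
  qp | (r | q)p — new start ε-reaches every alternative's start; none of them accept ε, so the new accept is not reached: C = 1 + 1 + 3 = 5

5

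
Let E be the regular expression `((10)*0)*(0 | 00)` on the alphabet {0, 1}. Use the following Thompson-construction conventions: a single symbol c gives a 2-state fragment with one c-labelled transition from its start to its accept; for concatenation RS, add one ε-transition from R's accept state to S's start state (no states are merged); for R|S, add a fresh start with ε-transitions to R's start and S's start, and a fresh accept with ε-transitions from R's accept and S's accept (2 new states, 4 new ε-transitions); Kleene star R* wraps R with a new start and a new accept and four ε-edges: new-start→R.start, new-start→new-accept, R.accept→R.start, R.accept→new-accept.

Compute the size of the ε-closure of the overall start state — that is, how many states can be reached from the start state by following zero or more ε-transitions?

9

Work bottom-up. For each fragment F, track |ε-closure(F.start)| and whether F's accept lies in that closure (i.e. whether F accepts ε). A single-symbol fragment has closure size 1 and does not accept ε.
  10 — |closure| equals the left operand's closure size = 1 (its accept is not ε-reachable, so the closure stops there)
  (10)* — new start has ε-edges to the inner start and to the new accept, so |closure| = 2 + 1 = 3
  (10)*0 — the left operand accepts ε, so the closure extends into the next operand (via the concat ε-link); |closure| = 3 + 1 = 4
  ((10)*0)* — the star's fresh start ε-reaches both the body's start and the fresh accept: |closure| = 2 + 4 = 6
  00 — |closure| equals the left operand's closure size = 1 (its accept is not ε-reachable, so the closure stops there)
  0 | 00 — |closure| = 1 + 1 + 1 = 3 (the new accept is not ε-reachable since no branch accepts ε)
  ((10)*0)*(0 | 00) — the left operand accepts ε, so the closure extends into the next operand (via the concat ε-link); |closure| = 6 + 3 = 9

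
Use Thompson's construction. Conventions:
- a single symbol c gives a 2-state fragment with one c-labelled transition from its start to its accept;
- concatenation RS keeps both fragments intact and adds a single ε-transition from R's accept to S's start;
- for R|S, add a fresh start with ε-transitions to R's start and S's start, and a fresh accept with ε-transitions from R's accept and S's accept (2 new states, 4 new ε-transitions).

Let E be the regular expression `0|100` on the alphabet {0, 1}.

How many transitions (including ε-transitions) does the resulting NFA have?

10

By structural recursion:
Each of the 4 symbol leaves contributes 1 transition (1 symbol, 0 ε).
  100 → 5 transitions (3 symbol, 2 ε)
  0|100 → 10 transitions (4 symbol, 6 ε)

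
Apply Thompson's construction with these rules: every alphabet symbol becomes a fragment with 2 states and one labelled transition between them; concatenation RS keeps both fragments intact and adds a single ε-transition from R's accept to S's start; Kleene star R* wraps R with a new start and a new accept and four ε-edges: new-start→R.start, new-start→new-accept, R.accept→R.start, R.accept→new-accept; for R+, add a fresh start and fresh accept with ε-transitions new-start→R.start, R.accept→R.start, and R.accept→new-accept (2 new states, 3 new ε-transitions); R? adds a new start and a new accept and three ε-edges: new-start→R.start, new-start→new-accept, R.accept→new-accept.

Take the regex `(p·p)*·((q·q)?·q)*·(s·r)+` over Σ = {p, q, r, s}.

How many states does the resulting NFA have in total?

22

Building bottom-up:
Each of the 7 symbol leaves contributes a 2-state fragment.
  p·p — 4 states
  (p·p)* — 6 states
  q·q — 4 states
  (q·q)? — 6 states
  (q·q)?·q — 8 states
  ((q·q)?·q)* — 10 states
  s·r — 4 states
  (s·r)+ — 6 states
  (p·p)*·((q·q)?·q)*·(s·r)+ — 22 states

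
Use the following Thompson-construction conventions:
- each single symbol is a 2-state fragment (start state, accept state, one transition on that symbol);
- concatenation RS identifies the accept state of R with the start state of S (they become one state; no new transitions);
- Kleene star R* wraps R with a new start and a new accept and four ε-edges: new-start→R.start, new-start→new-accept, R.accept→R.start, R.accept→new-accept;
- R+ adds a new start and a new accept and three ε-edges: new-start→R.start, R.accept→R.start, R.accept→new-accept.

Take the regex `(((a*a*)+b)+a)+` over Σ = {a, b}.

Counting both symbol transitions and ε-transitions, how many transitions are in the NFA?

Per subexpression:
Each of the 4 symbol leaves contributes 1 transition (1 symbol, 0 ε).
  a* : 5 transitions (1 symbol, 4 ε)
  a* : 5 transitions (1 symbol, 4 ε)
  a*a* : 10 transitions (2 symbol, 8 ε)
  (a*a*)+ : 13 transitions (2 symbol, 11 ε)
  (a*a*)+b : 14 transitions (3 symbol, 11 ε)
  ((a*a*)+b)+ : 17 transitions (3 symbol, 14 ε)
  ((a*a*)+b)+a : 18 transitions (4 symbol, 14 ε)
  (((a*a*)+b)+a)+ : 21 transitions (4 symbol, 17 ε)

21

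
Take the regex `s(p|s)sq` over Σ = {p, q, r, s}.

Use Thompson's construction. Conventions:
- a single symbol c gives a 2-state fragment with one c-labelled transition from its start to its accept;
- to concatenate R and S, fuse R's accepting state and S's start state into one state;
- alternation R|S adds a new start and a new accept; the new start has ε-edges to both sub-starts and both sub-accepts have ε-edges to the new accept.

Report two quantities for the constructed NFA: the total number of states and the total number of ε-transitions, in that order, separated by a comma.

9, 4

Per subexpression:
Each of the 5 symbol leaves contributes 2 states and 0 ε-transitions.
  p|s : 6 states, 4 ε-transitions
  s(p|s)sq : 9 states, 4 ε-transitions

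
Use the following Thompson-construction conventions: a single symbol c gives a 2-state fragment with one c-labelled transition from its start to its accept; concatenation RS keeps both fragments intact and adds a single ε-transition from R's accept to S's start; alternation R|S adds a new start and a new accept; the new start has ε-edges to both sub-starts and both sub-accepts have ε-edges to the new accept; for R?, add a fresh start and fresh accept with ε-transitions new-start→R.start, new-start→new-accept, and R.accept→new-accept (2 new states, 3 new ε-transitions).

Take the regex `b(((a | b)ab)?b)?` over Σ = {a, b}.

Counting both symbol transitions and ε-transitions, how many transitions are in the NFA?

20

Building bottom-up:
Each of the 6 symbol leaves contributes 1 transition (1 symbol, 0 ε).
  a | b : 6 transitions (2 symbol, 4 ε)
  (a | b)ab : 10 transitions (4 symbol, 6 ε)
  ((a | b)ab)? : 13 transitions (4 symbol, 9 ε)
  ((a | b)ab)?b : 15 transitions (5 symbol, 10 ε)
  (((a | b)ab)?b)? : 18 transitions (5 symbol, 13 ε)
  b(((a | b)ab)?b)? : 20 transitions (6 symbol, 14 ε)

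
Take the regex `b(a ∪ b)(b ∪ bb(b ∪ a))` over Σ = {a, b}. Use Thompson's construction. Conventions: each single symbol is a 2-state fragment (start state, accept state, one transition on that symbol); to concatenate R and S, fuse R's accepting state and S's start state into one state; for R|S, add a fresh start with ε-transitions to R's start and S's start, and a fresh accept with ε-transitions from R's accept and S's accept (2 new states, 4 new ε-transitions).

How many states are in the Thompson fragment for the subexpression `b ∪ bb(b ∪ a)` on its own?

12

Fragment for `b ∪ bb(b ∪ a)`:
Each of the 5 symbol leaves contributes a 2-state fragment.
  b ∪ a — 6 states
  bb(b ∪ a) — 8 states
  b ∪ bb(b ∪ a) — 12 states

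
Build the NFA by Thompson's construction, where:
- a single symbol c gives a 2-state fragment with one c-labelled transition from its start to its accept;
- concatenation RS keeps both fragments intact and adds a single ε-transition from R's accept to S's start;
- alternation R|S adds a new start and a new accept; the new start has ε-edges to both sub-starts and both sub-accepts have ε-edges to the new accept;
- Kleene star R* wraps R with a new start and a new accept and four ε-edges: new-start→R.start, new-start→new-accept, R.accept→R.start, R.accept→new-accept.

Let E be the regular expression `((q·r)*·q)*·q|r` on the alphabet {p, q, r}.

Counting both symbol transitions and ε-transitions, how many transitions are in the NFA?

20

Bottom-up over the parse tree:
Each of the 5 symbol leaves contributes 1 transition (1 symbol, 0 ε).
  q·r : 3 transitions (2 symbol, 1 ε)
  (q·r)* : 7 transitions (2 symbol, 5 ε)
  (q·r)*·q : 9 transitions (3 symbol, 6 ε)
  ((q·r)*·q)* : 13 transitions (3 symbol, 10 ε)
  ((q·r)*·q)*·q : 15 transitions (4 symbol, 11 ε)
  ((q·r)*·q)*·q|r : 20 transitions (5 symbol, 15 ε)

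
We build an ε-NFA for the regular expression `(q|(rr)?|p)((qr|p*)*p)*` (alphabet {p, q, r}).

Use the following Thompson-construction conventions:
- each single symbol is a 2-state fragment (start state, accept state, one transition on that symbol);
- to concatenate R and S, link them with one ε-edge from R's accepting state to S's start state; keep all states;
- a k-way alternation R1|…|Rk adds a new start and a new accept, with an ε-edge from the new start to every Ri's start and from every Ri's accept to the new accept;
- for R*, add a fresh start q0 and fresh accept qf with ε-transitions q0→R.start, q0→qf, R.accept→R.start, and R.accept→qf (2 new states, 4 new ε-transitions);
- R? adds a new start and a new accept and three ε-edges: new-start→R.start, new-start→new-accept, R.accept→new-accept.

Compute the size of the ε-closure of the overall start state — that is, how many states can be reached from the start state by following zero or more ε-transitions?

Let C(F) = |ε-closure(F.start)| within fragment F, and note whether F accepts ε. Symbol fragments have C = 1 and do not accept ε. Then:
  rr : |ε-closure| equals the left operand's closure size = 1 (its accept is not ε-reachable, so the closure stops there)
  (rr)? : new start has ε-edges to the inner start and to the new accept, so |ε-closure| = 2 + 1 = 3
  q|(rr)?|p : |ε-closure| = 1 (new start) + (1 + 3 + 1) + 1 (new accept, since some branch ε-reaches its own accept) = 7
  qr : same as the first factor's closure: |ε-closure| = 1
  p* : the star's fresh start ε-reaches both the body's start and the fresh accept: |ε-closure| = 2 + 1 = 3
  qr|p* : |ε-closure| = 1 (new start) + (1 + 3) + 1 (new accept, since some branch ε-reaches its own accept) = 6
  (qr|p*)* : the star's fresh start ε-reaches both the body's start and the fresh accept: |ε-closure| = 2 + 6 = 8
  (qr|p*)*p : the left operand accepts ε, so the closure extends into the next operand (via the concat ε-link); |ε-closure| = 8 + 1 = 9
  ((qr|p*)*p)* : the star's fresh start ε-reaches both the body's start and the fresh accept: |ε-closure| = 2 + 9 = 11
  (q|(rr)?|p)((qr|p*)*p)* : |ε-closure| = 7 + 11 = 18 (closure spills across the concat boundary because the left factor accepts ε)

18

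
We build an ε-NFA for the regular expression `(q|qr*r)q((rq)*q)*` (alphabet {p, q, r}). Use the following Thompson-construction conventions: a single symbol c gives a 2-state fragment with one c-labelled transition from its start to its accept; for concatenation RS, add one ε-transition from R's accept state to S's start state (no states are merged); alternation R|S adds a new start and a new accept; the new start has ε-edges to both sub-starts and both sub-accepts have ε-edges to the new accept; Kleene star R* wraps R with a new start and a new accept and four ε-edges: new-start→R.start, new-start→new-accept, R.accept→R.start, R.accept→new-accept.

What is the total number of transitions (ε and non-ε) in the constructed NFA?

Bottom-up over the parse tree:
Each of the 8 symbol leaves contributes 1 transition (1 symbol, 0 ε).
  r* → 5 transitions (1 symbol, 4 ε)
  qr*r → 9 transitions (3 symbol, 6 ε)
  q|qr*r → 14 transitions (4 symbol, 10 ε)
  rq → 3 transitions (2 symbol, 1 ε)
  (rq)* → 7 transitions (2 symbol, 5 ε)
  (rq)*q → 9 transitions (3 symbol, 6 ε)
  ((rq)*q)* → 13 transitions (3 symbol, 10 ε)
  (q|qr*r)q((rq)*q)* → 30 transitions (8 symbol, 22 ε)

30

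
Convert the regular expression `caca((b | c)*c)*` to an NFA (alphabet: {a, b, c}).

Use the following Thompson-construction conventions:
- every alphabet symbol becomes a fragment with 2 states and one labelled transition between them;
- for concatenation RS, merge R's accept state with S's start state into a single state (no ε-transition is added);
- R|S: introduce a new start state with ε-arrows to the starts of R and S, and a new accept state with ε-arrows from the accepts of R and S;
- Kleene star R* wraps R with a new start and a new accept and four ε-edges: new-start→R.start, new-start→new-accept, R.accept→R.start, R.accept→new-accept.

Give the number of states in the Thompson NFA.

15

Per subexpression:
Each of the 7 symbol leaves contributes a 2-state fragment.
  b | c → 6 states
  (b | c)* → 8 states
  (b | c)*c → 9 states
  ((b | c)*c)* → 11 states
  caca((b | c)*c)* → 15 states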